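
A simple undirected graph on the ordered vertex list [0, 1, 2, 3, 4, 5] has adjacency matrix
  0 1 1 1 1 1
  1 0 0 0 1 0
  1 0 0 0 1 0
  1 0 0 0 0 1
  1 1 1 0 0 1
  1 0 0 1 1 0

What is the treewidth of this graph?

2

A width-2 tree decomposition is:
Bags: B1 = {0, 2, 4}  B2 = {0, 1, 4}  B3 = {0, 4, 5}  B4 = {0, 3, 5}
Tree: B1–B2, B1–B3, B3–B4
The largest bag has 3 vertices, giving width 2; this decomposition certifies tw(G) ≤ 2. On the other hand G contains the 3-clique {0, 3, 5}. A clique must lie in a single bag of any decomposition, so no decomposition can have width below 2. Therefore the treewidth is 2.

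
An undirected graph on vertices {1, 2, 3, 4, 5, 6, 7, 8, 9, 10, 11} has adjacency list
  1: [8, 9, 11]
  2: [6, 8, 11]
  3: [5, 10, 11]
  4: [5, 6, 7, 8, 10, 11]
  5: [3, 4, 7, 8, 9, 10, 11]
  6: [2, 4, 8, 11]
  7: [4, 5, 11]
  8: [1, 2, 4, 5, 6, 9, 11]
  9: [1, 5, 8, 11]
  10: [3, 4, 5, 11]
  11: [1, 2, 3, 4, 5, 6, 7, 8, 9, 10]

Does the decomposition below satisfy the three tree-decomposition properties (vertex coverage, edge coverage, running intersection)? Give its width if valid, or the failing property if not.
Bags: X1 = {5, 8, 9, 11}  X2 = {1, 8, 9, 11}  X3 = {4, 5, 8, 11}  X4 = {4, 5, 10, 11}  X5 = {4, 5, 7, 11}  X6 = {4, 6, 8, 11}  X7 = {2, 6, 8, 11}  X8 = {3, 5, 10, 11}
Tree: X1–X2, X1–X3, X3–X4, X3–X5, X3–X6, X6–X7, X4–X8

Vertex coverage: the bags together contain {1, 2, 3, 4, 5, 6, 7, 8, 9, 10, 11}, the full vertex set. Edge coverage: each edge of G has both endpoints in at least one bag. Running intersection: for every vertex, the bags containing it form a connected subtree. All three properties hold, so this is a valid tree decomposition of width max|bag| − 1 = 3, and hence tw(G) ≤ 3.

Yes; width 3.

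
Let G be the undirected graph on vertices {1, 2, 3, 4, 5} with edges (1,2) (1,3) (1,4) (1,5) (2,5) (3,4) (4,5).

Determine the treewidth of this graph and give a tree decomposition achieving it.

Treewidth 2.
Bags: B1 = {1, 2, 5}  B2 = {1, 4, 5}  B3 = {1, 3, 4}
Tree: B1–B2, B2–B3

Every bag has size at most 3, so the width is 3 − 1 = 2 and tw(G) ≤ 2. For the lower bound, the 3 vertices {1, 2, 5} are pairwise adjacent, and any tree decomposition puts a clique entirely inside one bag — forcing width ≥ 2. The upper and lower bounds meet at 2, so that is the treewidth.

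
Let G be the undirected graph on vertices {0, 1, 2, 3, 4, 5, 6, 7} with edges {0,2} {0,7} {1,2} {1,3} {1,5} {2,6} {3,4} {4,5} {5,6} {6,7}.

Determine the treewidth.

A width-2 tree decomposition is:
Bags: B1 = {3, 4, 5}  B2 = {1, 3, 5}  B3 = {1, 5, 6}  B4 = {1, 2, 6}  B5 = {2, 6, 7}  B6 = {0, 2, 7}
Tree: B1–B2, B2–B3, B3–B4, B4–B5, B5–B6
The largest bag has 3 vertices, giving width 2; this decomposition certifies tw(G) ≤ 2. The edges 4–3–1–5–4 form a cycle, so G is not a tree and its treewidth is at least 2. Therefore the treewidth is 2.

2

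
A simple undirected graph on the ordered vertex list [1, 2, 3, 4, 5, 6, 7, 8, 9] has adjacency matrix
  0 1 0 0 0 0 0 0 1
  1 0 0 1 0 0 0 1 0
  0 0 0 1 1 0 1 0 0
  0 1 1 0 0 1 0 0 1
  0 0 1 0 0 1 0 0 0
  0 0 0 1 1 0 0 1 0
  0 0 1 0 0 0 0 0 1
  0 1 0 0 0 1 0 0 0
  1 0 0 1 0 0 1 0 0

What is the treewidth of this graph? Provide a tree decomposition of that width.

Treewidth 3.
One optimal decomposition is:
Bags: B1 = {3, 5, 6, 7}  B2 = {3, 4, 6, 7}  B3 = {4, 6, 7, 9}  B4 = {4, 6, 8, 9}  B5 = {2, 4, 8, 9}  B6 = {1, 2, 8, 9}
Tree: B1–B2, B2–B3, B3–B4, B4–B5, B5–B6

The largest bag has 4 vertices, giving width 3; this decomposition certifies tw(G) ≤ 3. For the lower bound: the 4 vertex sets {3,5,7}, {6}, {4}, {1,2,8,9} are disjoint, each induces a connected subgraph, and every pair is joined by at least one edge of G. Contracting each set to a single vertex therefore yields K_{4} as a minor, and since treewidth is minor-monotone, tw(G) ≥ tw(K_{4}) = 3. Hence tw(G) = 3 exactly.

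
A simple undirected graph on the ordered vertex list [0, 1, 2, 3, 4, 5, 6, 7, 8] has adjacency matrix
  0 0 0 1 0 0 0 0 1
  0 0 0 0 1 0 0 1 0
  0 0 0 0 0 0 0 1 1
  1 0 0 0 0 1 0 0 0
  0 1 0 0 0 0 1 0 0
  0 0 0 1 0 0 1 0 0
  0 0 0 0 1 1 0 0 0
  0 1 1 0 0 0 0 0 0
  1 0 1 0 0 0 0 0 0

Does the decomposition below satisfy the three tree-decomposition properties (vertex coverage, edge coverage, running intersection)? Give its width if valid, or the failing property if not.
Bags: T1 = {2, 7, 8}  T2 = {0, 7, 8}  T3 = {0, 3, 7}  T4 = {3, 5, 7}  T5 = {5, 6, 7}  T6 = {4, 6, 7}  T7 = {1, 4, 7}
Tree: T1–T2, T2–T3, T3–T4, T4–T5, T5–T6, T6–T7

Yes; width 2.

Checking the three conditions: (i) the bags cover all of {0, 1, 2, 3, 4, 5, 6, 7, 8}; (ii) for each edge, some bag contains both endpoints; (iii) the bags containing any fixed vertex form a subtree. All hold, so the decomposition is valid with width 3 − 1 = 2.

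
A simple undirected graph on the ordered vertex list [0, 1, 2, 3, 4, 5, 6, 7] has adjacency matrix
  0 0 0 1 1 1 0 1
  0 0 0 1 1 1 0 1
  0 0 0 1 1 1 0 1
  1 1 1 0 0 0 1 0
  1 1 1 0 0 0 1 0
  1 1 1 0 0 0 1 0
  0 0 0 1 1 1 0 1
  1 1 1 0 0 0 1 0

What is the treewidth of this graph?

A width-4 tree decomposition is:
Bags: B1 = {0, 1, 2, 3, 6}  B2 = {0, 1, 2, 6, 7}  B3 = {0, 1, 2, 5, 6}  B4 = {0, 1, 2, 4, 6}
Tree: B1–B2, B2–B3, B3–B4
Each bag holds 5 vertices, so the decomposition has width 4, which upper-bounds the treewidth. For the lower bound: the 5 vertex sets {3,6}, {1,7}, {0,5}, {2}, {4} are disjoint, each induces a connected subgraph, and every pair is joined by at least one edge of G. Contracting each set to a single vertex therefore yields K_{5} as a minor, and since treewidth is minor-monotone, tw(G) ≥ tw(K_{5}) = 4. Hence tw(G) = 4 exactly.

4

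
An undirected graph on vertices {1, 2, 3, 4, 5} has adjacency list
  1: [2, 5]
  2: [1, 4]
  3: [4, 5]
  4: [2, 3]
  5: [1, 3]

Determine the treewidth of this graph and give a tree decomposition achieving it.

Each bag holds 3 vertices, so the decomposition has width 2, which upper-bounds the treewidth. The edges 3–4–2–1–5–3 form a cycle, so G is not a tree and its treewidth is at least 2. Therefore the treewidth is 2.

Treewidth 2.
One such decomposition:
Bags: B1 = {2, 3, 4}  B2 = {1, 2, 3}  B3 = {1, 3, 5}
Tree: B1–B2, B2–B3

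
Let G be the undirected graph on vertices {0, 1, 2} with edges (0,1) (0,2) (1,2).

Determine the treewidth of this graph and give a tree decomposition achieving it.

A single bag containing all 3 vertices is trivially a valid decomposition of width 2. For the lower bound, the 3 vertices {0, 1, 2} are pairwise adjacent, and any tree decomposition puts a clique entirely inside one bag — forcing width ≥ 2. Therefore the treewidth is 2.

Treewidth 2.
One such decomposition:
Bags: B1 = {0, 1, 2}
Tree: (single bag)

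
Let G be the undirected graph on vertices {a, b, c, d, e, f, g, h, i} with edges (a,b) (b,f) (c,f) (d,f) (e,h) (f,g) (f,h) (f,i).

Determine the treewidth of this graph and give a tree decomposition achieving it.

Every bag has size at most 2, so the width is 2 − 1 = 1 and tw(G) ≤ 1. Any graph with an edge has treewidth ≥ 1, and G has the edge f–g. The upper and lower bounds meet at 1, so that is the treewidth.

Treewidth 1.
One optimal decomposition is:
Bags: B1 = {f, g}  B2 = {b, f}  B3 = {f, i}  B4 = {c, f}  B5 = {f, h}  B6 = {a, b}  B7 = {e, h}  B8 = {d, f}
Tree: B1–B2, B2–B3, B3–B4, B1–B5, B2–B6, B5–B7, B1–B8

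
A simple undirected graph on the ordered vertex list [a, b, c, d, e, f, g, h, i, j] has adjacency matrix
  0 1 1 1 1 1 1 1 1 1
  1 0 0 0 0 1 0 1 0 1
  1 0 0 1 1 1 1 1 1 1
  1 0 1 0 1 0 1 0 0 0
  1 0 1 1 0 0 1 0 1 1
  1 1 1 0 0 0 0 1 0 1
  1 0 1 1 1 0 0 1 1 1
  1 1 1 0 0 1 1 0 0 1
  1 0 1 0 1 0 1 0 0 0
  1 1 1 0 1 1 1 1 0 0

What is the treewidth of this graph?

A width-4 tree decomposition is:
Bags: B1 = {a, c, f, h, j}  B2 = {a, c, g, h, j}  B3 = {a, c, e, g, j}  B4 = {a, c, e, g, i}  B5 = {a, c, d, e, g}  B6 = {a, b, f, h, j}
Tree: B1–B2, B2–B3, B3–B4, B3–B5, B1–B6
Every bag has size at most 5, so the width is 5 − 1 = 4 and tw(G) ≤ 4. Conversely, {a, c, d, e, g} is a clique of size 5, and the vertices of any clique must share a bag in every tree decomposition; so some bag has ≥ 5 vertices and tw(G) ≥ 4. The upper and lower bounds meet at 4, so that is the treewidth.

4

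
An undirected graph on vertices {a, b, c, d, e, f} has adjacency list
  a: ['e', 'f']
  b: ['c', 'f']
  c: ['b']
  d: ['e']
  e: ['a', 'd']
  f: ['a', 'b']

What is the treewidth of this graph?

A width-1 tree decomposition is:
Bags: B1 = {a, f}  B2 = {b, f}  B3 = {a, e}  B4 = {b, c}  B5 = {d, e}
Tree: B1–B2, B1–B3, B2–B4, B3–B5
Each bag holds 2 vertices, so the decomposition has width 1, which upper-bounds the treewidth. Any graph with an edge has treewidth ≥ 1, and G has the edge a–f. Combining the bounds, tw(G) = 1.

1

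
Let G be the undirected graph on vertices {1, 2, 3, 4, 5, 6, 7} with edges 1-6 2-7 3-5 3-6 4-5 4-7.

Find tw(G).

1

A width-1 tree decomposition is:
Bags: B1 = {2, 7}  B2 = {4, 7}  B3 = {4, 5}  B4 = {3, 5}  B5 = {3, 6}  B6 = {1, 6}
Tree: B1–B2, B2–B3, B3–B4, B4–B5, B5–B6
Every bag has size at most 2, so the width is 2 − 1 = 1 and tw(G) ≤ 1. G has an edge, so its treewidth is at least 1. Hence tw(G) = 1 exactly.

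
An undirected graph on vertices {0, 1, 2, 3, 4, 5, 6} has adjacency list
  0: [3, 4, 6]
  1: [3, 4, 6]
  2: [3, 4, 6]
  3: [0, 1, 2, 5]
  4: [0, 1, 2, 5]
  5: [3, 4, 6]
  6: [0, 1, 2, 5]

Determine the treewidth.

A width-3 tree decomposition is:
Bags: B1 = {1, 3, 4, 6}  B2 = {2, 3, 4, 6}  B3 = {0, 3, 4, 6}  B4 = {3, 4, 5, 6}
Tree: B1–B2, B2–B3, B3–B4
Every bag has size at most 4, so the width is 4 − 1 = 3 and tw(G) ≤ 3. For the lower bound: the 4 vertex sets {1,6}, {2,3}, {4}, {0} are disjoint, each induces a connected subgraph, and every pair is joined by at least one edge of G. Contracting each set to a single vertex therefore yields K_{4} as a minor, and since treewidth is minor-monotone, tw(G) ≥ tw(K_{4}) = 3. Therefore the treewidth is 3.

3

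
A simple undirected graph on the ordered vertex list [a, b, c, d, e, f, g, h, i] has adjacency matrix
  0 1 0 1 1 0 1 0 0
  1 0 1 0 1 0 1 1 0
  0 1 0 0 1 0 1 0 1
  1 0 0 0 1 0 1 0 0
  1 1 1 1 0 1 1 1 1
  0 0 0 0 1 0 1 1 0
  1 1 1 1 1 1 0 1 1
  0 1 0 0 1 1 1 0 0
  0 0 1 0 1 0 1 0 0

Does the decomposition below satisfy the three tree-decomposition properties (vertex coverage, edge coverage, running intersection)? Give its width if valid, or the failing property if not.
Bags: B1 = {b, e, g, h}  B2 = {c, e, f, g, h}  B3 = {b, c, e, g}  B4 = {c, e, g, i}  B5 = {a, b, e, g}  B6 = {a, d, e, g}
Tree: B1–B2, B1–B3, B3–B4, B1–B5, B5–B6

No — bags containing vertex c are not connected in the tree.

A tree decomposition must satisfy three properties: every vertex lies in some bag; for every edge, both endpoints lie together in some bag; and for every vertex, the bags containing it form a connected subtree. Here bags containing vertex c are not connected in the tree, so the decomposition is invalid.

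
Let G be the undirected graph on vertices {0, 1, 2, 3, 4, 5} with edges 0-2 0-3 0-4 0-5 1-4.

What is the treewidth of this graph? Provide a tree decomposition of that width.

Each bag holds 2 vertices, so the decomposition has width 1, which upper-bounds the treewidth. Since G has at least one edge (e.g. 0–4), it is not an edgeless graph, so tw(G) ≥ 1. Hence tw(G) = 1 exactly.

Treewidth 1.
One such decomposition:
Bags: B1 = {0, 4}  B2 = {0, 2}  B3 = {0, 3}  B4 = {1, 4}  B5 = {0, 5}
Tree: B1–B2, B2–B3, B1–B4, B1–B5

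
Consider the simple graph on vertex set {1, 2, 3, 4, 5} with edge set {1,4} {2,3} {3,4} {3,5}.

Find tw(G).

1

A width-1 tree decomposition is:
Bags: B1 = {3, 4}  B2 = {3, 5}  B3 = {2, 3}  B4 = {1, 4}
Tree: B1–B2, B1–B3, B1–B4
The largest bag has 2 vertices, giving width 1; this decomposition certifies tw(G) ≤ 1. Since G has at least one edge (e.g. 4–3), it is not an edgeless graph, so tw(G) ≥ 1. Hence tw(G) = 1 exactly.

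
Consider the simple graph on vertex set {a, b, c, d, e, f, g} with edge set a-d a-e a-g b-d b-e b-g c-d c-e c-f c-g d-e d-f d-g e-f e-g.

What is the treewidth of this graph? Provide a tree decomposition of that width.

Each bag holds 4 vertices, so the decomposition has width 3, which upper-bounds the treewidth. On the other hand G contains the 4-clique {c, d, e, g}. A clique must lie in a single bag of any decomposition, so no decomposition can have width below 3. Therefore the treewidth is 3.

Treewidth 3.
Bags: B1 = {b, d, e, g}  B2 = {c, d, e, g}  B3 = {c, d, e, f}  B4 = {a, d, e, g}
Tree: B1–B2, B2–B3, B2–B4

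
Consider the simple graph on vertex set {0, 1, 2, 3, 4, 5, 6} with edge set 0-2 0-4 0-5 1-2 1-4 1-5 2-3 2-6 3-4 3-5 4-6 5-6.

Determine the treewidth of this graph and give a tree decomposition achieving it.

The largest bag has 4 vertices, giving width 3; this decomposition certifies tw(G) ≤ 3. For the lower bound: the 4 vertex sets {0,5}, {1,2}, {4}, {3} are disjoint, each induces a connected subgraph, and every pair is joined by at least one edge of G. Contracting each set to a single vertex therefore yields K_{4} as a minor, and since treewidth is minor-monotone, tw(G) ≥ tw(K_{4}) = 3. Hence tw(G) = 3 exactly.

Treewidth 3.
Bags: B1 = {0, 2, 4, 5}  B2 = {1, 2, 4, 5}  B3 = {2, 3, 4, 5}  B4 = {2, 4, 5, 6}
Tree: B1–B2, B2–B3, B3–B4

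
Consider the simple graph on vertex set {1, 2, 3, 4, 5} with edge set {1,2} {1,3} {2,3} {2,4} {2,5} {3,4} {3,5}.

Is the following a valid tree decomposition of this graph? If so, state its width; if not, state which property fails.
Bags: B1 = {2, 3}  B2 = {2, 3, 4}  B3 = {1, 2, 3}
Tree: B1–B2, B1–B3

A tree decomposition must satisfy three properties: every vertex lies in some bag; for every edge, both endpoints lie together in some bag; and for every vertex, the bags containing it form a connected subtree. Here vertex 5 appears in no bag, so the decomposition is invalid.

No — vertex 5 appears in no bag.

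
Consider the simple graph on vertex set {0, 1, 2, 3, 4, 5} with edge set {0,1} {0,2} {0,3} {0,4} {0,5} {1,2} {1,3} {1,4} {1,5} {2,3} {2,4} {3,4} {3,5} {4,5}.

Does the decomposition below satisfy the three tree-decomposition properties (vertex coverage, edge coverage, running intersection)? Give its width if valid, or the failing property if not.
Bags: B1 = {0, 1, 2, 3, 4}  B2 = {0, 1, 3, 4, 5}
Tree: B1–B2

Yes; width 4.

Checking the three conditions: (i) the bags cover all of {0, 1, 2, 3, 4, 5}; (ii) for each edge, some bag contains both endpoints; (iii) the bags containing any fixed vertex form a subtree. All hold, so the decomposition is valid with width 5 − 1 = 4.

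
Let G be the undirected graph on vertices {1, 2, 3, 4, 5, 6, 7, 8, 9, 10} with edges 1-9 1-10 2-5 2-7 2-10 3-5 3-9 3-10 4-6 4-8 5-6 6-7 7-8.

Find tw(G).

2

A width-2 tree decomposition is:
Bags: B1 = {1, 3, 9}  B2 = {1, 3, 10}  B3 = {3, 5, 10}  B4 = {2, 5, 10}  B5 = {2, 5, 6}  B6 = {2, 6, 7}  B7 = {4, 6, 7}  B8 = {4, 7, 8}
Tree: B1–B2, B2–B3, B3–B4, B4–B5, B5–B6, B6–B7, B7–B8
Every bag has size at most 3, so the width is 3 − 1 = 2 and tw(G) ≤ 2. Since 9–1–10–3–9 is a cycle in G, G is not acyclic. Forests are exactly the graphs of treewidth ≤ 1, so tw(G) ≥ 2. Hence tw(G) = 2 exactly.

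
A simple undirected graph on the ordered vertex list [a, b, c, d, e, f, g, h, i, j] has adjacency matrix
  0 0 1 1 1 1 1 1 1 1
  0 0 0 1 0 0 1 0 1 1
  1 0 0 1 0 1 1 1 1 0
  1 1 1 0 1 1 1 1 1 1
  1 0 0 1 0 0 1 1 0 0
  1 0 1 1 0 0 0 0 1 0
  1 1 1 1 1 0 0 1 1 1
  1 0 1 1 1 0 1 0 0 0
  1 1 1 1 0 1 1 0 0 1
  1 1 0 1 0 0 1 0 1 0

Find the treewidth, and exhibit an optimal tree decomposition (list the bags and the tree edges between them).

Treewidth 4.
Bags: B1 = {a, c, d, g, i}  B2 = {a, c, d, g, h}  B3 = {a, d, e, g, h}  B4 = {a, d, g, i, j}  B5 = {b, d, g, i, j}  B6 = {a, c, d, f, i}
Tree: B1–B2, B2–B3, B1–B4, B4–B5, B1–B6

Every bag has size at most 5, so the width is 5 − 1 = 4 and tw(G) ≤ 4. For the lower bound, the 5 vertices {a, d, g, i, j} are pairwise adjacent, and any tree decomposition puts a clique entirely inside one bag — forcing width ≥ 4. Combining the bounds, tw(G) = 4.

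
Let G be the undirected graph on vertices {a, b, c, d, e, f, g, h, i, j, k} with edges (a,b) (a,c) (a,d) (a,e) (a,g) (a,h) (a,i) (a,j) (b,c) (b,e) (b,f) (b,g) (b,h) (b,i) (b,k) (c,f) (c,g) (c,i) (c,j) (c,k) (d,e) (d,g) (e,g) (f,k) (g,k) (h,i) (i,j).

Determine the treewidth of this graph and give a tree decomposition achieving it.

Every bag has size at most 4, so the width is 4 − 1 = 3 and tw(G) ≤ 3. For the lower bound, the 4 vertices {a, d, e, g} are pairwise adjacent, and any tree decomposition puts a clique entirely inside one bag — forcing width ≥ 3. Combining the bounds, tw(G) = 3.

Treewidth 3.
Bags: B1 = {a, b, c, g}  B2 = {a, b, c, i}  B3 = {b, c, g, k}  B4 = {b, c, f, k}  B5 = {a, b, h, i}  B6 = {a, b, e, g}  B7 = {a, c, i, j}  B8 = {a, d, e, g}
Tree: B1–B2, B1–B3, B3–B4, B2–B5, B1–B6, B2–B7, B6–B8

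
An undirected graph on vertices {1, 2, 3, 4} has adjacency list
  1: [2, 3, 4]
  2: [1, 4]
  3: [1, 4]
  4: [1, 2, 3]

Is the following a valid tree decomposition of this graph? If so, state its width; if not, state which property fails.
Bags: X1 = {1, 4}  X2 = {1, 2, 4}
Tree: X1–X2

A tree decomposition must satisfy three properties: every vertex lies in some bag; for every edge, both endpoints lie together in some bag; and for every vertex, the bags containing it form a connected subtree. Here vertex 3 appears in no bag, so the decomposition is invalid.

No — vertex 3 appears in no bag.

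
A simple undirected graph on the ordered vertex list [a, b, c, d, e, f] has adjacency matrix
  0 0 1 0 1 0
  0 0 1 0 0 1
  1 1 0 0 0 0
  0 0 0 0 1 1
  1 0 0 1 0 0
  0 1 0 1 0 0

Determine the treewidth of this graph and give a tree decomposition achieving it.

Treewidth 2.
Bags: B1 = {b, c, f}  B2 = {c, d, f}  B3 = {c, d, e}  B4 = {a, c, e}
Tree: B1–B2, B2–B3, B3–B4

Every bag has size at most 3, so the width is 3 − 1 = 2 and tw(G) ≤ 2. The edges c–b–f–d–e–a–c form a cycle, so G is not a tree and its treewidth is at least 2. The upper and lower bounds meet at 2, so that is the treewidth.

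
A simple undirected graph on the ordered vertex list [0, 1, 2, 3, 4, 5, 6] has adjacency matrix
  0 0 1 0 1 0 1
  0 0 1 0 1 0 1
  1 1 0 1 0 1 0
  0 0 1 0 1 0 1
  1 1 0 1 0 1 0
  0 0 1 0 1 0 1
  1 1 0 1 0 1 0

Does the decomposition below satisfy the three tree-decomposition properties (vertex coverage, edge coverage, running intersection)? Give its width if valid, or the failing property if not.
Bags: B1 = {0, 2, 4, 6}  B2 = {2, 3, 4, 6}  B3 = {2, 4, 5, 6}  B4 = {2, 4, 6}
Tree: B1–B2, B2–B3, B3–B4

A tree decomposition must satisfy three properties: every vertex lies in some bag; for every edge, both endpoints lie together in some bag; and for every vertex, the bags containing it form a connected subtree. Here vertex 1 appears in no bag, so the decomposition is invalid.

No — vertex 1 appears in no bag.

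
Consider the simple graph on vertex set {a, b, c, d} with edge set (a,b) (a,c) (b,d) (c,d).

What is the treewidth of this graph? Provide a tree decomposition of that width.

Every bag has size at most 3, so the width is 3 − 1 = 2 and tw(G) ≤ 2. The edges b–d–c–a–b form a cycle, so G is not a tree and its treewidth is at least 2. Combining the bounds, tw(G) = 2.

Treewidth 2.
One such decomposition:
Bags: B1 = {b, c, d}  B2 = {a, b, c}
Tree: B1–B2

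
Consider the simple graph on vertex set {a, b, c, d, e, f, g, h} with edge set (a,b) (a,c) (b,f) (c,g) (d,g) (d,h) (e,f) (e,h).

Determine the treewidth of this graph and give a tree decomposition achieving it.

Treewidth 2.
One such decomposition:
Bags: B1 = {c, d, g}  B2 = {c, d, h}  B3 = {c, e, h}  B4 = {c, e, f}  B5 = {b, c, f}  B6 = {a, b, c}
Tree: B1–B2, B2–B3, B3–B4, B4–B5, B5–B6

Every bag has size at most 3, so the width is 3 − 1 = 2 and tw(G) ≤ 2. For the lower bound, G contains the cycle c–g–d–h–e–f–b–a–c, so G is not a forest; only forests have treewidth ≤ 1, hence tw(G) ≥ 2. Therefore the treewidth is 2.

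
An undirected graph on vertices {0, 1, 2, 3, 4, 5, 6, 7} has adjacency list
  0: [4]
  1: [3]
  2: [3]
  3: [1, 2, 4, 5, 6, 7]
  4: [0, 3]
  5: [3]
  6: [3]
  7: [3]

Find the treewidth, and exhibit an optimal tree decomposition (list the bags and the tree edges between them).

The largest bag has 2 vertices, giving width 1; this decomposition certifies tw(G) ≤ 1. Any graph with an edge has treewidth ≥ 1, and G has the edge 2–3. Combining the bounds, tw(G) = 1.

Treewidth 1.
One such decomposition:
Bags: B1 = {2, 3}  B2 = {1, 3}  B3 = {3, 7}  B4 = {3, 5}  B5 = {3, 4}  B6 = {3, 6}  B7 = {0, 4}
Tree: B1–B2, B2–B3, B1–B4, B3–B5, B1–B6, B5–B7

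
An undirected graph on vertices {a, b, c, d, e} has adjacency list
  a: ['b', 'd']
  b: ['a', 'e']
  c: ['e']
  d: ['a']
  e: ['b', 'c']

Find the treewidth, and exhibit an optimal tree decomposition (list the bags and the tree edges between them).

Every bag has size at most 2, so the width is 2 − 1 = 1 and tw(G) ≤ 1. G has an edge, so its treewidth is at least 1. Hence tw(G) = 1 exactly.

Treewidth 1.
Bags: B1 = {c, e}  B2 = {b, e}  B3 = {a, b}  B4 = {a, d}
Tree: B1–B2, B2–B3, B3–B4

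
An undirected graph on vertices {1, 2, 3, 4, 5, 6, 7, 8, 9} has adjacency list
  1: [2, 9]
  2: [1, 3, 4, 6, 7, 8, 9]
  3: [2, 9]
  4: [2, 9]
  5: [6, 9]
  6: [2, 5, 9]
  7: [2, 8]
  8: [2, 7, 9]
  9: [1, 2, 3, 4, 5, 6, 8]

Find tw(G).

2

A width-2 tree decomposition is:
Bags: B1 = {2, 6, 9}  B2 = {2, 4, 9}  B3 = {1, 2, 9}  B4 = {5, 6, 9}  B5 = {2, 3, 9}  B6 = {2, 8, 9}  B7 = {2, 7, 8}
Tree: B1–B2, B1–B3, B1–B4, B3–B5, B1–B6, B6–B7
Each bag holds 3 vertices, so the decomposition has width 2, which upper-bounds the treewidth. On the other hand G contains the 3-clique {1, 2, 9}. A clique must lie in a single bag of any decomposition, so no decomposition can have width below 2. The upper and lower bounds meet at 2, so that is the treewidth.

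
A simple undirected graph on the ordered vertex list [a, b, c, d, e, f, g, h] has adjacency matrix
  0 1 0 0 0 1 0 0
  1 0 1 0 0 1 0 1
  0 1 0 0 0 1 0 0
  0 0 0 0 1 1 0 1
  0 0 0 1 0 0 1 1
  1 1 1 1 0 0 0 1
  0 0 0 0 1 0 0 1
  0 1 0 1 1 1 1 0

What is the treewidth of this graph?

2

A width-2 tree decomposition is:
Bags: B1 = {d, f, h}  B2 = {d, e, h}  B3 = {b, f, h}  B4 = {b, c, f}  B5 = {a, b, f}  B6 = {e, g, h}
Tree: B1–B2, B1–B3, B3–B4, B3–B5, B2–B6
Every bag has size at most 3, so the width is 3 − 1 = 2 and tw(G) ≤ 2. For the lower bound, the 3 vertices {e, g, h} are pairwise adjacent, and any tree decomposition puts a clique entirely inside one bag — forcing width ≥ 2. Therefore the treewidth is 2.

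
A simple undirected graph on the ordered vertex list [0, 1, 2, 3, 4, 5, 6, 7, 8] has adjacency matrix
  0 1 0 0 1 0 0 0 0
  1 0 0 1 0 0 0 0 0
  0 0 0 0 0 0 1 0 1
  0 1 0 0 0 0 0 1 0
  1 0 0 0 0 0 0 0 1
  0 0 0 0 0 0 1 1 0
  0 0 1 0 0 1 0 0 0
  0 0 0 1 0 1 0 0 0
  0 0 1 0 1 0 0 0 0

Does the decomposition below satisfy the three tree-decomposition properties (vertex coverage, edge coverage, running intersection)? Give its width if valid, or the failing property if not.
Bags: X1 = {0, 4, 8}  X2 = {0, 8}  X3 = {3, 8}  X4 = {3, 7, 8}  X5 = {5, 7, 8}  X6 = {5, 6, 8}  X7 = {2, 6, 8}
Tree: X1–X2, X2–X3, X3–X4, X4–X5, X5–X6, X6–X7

No — vertex 1 appears in no bag.

A tree decomposition must satisfy three properties: every vertex lies in some bag; for every edge, both endpoints lie together in some bag; and for every vertex, the bags containing it form a connected subtree. Here vertex 1 appears in no bag, so the decomposition is invalid.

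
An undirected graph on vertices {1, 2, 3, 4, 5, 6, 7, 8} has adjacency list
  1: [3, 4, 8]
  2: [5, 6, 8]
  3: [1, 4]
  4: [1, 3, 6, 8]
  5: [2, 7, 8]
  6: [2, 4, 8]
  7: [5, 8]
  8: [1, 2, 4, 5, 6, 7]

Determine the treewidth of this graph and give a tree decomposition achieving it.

Treewidth 2.
One optimal decomposition is:
Bags: B1 = {1, 4, 8}  B2 = {1, 3, 4}  B3 = {4, 6, 8}  B4 = {2, 6, 8}  B5 = {2, 5, 8}  B6 = {5, 7, 8}
Tree: B1–B2, B1–B3, B3–B4, B4–B5, B5–B6

The largest bag has 3 vertices, giving width 2; this decomposition certifies tw(G) ≤ 2. For the lower bound, the 3 vertices {1, 4, 8} are pairwise adjacent, and any tree decomposition puts a clique entirely inside one bag — forcing width ≥ 2. Hence tw(G) = 2 exactly.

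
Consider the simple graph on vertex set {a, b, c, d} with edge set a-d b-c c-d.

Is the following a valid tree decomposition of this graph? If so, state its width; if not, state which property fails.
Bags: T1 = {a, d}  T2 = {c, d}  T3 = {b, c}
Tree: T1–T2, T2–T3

Vertex coverage: the bags together contain {a, b, c, d}, the full vertex set. Edge coverage: each edge of G has both endpoints in at least one bag. Running intersection: for every vertex, the bags containing it form a connected subtree. All three properties hold, so this is a valid tree decomposition of width max|bag| − 1 = 1, and hence tw(G) ≤ 1.

Yes; width 1.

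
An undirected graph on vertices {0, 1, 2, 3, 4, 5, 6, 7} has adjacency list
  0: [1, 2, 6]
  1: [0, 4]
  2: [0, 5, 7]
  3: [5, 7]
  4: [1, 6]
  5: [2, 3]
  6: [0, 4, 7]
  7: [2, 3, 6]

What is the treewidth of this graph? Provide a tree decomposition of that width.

The largest bag has 3 vertices, giving width 2; this decomposition certifies tw(G) ≤ 2. Since 5–3–7–2–5 is a cycle in G, G is not acyclic. Forests are exactly the graphs of treewidth ≤ 1, so tw(G) ≥ 2. Therefore the treewidth is 2.

Treewidth 2.
One such decomposition:
Bags: B1 = {2, 3, 5}  B2 = {2, 3, 7}  B3 = {0, 2, 7}  B4 = {0, 6, 7}  B5 = {0, 1, 6}  B6 = {1, 4, 6}
Tree: B1–B2, B2–B3, B3–B4, B4–B5, B5–B6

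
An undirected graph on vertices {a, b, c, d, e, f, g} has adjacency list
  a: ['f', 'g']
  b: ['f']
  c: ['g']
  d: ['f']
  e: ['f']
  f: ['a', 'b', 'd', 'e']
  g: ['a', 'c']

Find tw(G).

1

A width-1 tree decomposition is:
Bags: B1 = {b, f}  B2 = {e, f}  B3 = {a, f}  B4 = {a, g}  B5 = {d, f}  B6 = {c, g}
Tree: B1–B2, B1–B3, B3–B4, B1–B5, B4–B6
Every bag has size at most 2, so the width is 2 − 1 = 1 and tw(G) ≤ 1. G has an edge, so its treewidth is at least 1. Therefore the treewidth is 1.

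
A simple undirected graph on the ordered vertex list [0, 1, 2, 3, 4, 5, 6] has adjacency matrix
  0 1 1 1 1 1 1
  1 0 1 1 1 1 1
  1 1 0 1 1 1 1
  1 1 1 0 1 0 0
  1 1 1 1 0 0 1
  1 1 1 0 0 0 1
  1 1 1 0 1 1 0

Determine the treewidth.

4

A width-4 tree decomposition is:
Bags: B1 = {0, 1, 2, 3, 4}  B2 = {0, 1, 2, 4, 6}  B3 = {0, 1, 2, 5, 6}
Tree: B1–B2, B2–B3
The largest bag has 5 vertices, giving width 4; this decomposition certifies tw(G) ≤ 4. Conversely, {0, 1, 2, 3, 4} is a clique of size 5, and the vertices of any clique must share a bag in every tree decomposition; so some bag has ≥ 5 vertices and tw(G) ≥ 4. Therefore the treewidth is 4.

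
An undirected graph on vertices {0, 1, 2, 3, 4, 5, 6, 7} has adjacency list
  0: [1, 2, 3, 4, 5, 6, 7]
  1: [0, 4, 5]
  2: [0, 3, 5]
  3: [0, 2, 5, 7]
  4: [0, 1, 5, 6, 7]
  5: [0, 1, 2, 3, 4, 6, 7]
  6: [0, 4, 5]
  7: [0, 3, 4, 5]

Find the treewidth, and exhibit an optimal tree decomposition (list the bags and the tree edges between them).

Treewidth 3.
One such decomposition:
Bags: B1 = {0, 4, 5, 7}  B2 = {0, 3, 5, 7}  B3 = {0, 4, 5, 6}  B4 = {0, 1, 4, 5}  B5 = {0, 2, 3, 5}
Tree: B1–B2, B1–B3, B1–B4, B2–B5

The largest bag has 4 vertices, giving width 3; this decomposition certifies tw(G) ≤ 3. On the other hand G contains the 4-clique {0, 2, 3, 5}. A clique must lie in a single bag of any decomposition, so no decomposition can have width below 3. The upper and lower bounds meet at 3, so that is the treewidth.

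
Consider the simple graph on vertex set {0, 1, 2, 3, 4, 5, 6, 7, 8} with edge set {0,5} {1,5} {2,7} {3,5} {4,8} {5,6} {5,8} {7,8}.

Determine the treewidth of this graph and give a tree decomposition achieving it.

Treewidth 1.
One such decomposition:
Bags: B1 = {5, 8}  B2 = {3, 5}  B3 = {7, 8}  B4 = {2, 7}  B5 = {0, 5}  B6 = {1, 5}  B7 = {4, 8}  B8 = {5, 6}
Tree: B1–B2, B1–B3, B3–B4, B1–B5, B1–B6, B1–B7, B2–B8

The largest bag has 2 vertices, giving width 1; this decomposition certifies tw(G) ≤ 1. G has an edge, so its treewidth is at least 1. Hence tw(G) = 1 exactly.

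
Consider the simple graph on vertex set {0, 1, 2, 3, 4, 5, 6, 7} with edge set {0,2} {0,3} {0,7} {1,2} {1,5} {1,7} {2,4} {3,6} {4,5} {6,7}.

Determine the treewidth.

A width-2 tree decomposition is:
Bags: B1 = {0, 3, 6}  B2 = {0, 6, 7}  B3 = {0, 2, 7}  B4 = {1, 2, 7}  B5 = {1, 2, 4}  B6 = {1, 4, 5}
Tree: B1–B2, B2–B3, B3–B4, B4–B5, B5–B6
Every bag has size at most 3, so the width is 3 − 1 = 2 and tw(G) ≤ 2. Since 3–6–7–0–3 is a cycle in G, G is not acyclic. Forests are exactly the graphs of treewidth ≤ 1, so tw(G) ≥ 2. Hence tw(G) = 2 exactly.

2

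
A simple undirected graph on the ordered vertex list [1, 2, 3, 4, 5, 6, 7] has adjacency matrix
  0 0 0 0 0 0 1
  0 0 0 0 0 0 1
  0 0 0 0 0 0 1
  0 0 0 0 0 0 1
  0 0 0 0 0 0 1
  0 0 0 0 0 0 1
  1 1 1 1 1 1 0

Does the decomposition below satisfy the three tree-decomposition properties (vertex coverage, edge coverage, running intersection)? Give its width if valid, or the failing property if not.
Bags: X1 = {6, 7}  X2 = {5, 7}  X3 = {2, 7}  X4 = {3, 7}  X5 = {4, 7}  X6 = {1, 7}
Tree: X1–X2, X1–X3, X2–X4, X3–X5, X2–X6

Every vertex of G appears in some bag (union = {1, 2, 3, 4, 5, 6, 7}); every edge is covered by a bag; and for each vertex v the set of bags containing v is connected in the bag tree. The decomposition is therefore valid. The largest bag has 2 vertices, so the width is 1.

Yes; width 1.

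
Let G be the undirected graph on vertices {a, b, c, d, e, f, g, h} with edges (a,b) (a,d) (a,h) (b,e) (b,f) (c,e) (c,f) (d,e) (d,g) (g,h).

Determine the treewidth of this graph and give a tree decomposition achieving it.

Treewidth 2.
One such decomposition:
Bags: B1 = {b, c, f}  B2 = {b, c, e}  B3 = {a, b, e}  B4 = {a, d, e}  B5 = {a, d, h}  B6 = {d, g, h}
Tree: B1–B2, B2–B3, B3–B4, B4–B5, B5–B6

The largest bag has 3 vertices, giving width 2; this decomposition certifies tw(G) ≤ 2. For the lower bound, G contains the cycle f–c–e–b–f, so G is not a forest; only forests have treewidth ≤ 1, hence tw(G) ≥ 2. Therefore the treewidth is 2.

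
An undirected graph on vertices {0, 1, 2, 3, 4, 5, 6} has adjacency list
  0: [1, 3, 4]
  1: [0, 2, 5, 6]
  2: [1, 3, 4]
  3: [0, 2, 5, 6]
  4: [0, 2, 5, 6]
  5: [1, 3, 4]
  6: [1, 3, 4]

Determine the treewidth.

A width-3 tree decomposition is:
Bags: B1 = {1, 3, 4, 5}  B2 = {0, 1, 3, 4}  B3 = {1, 3, 4, 6}  B4 = {1, 2, 3, 4}
Tree: B1–B2, B2–B3, B3–B4
Every bag has size at most 4, so the width is 4 − 1 = 3 and tw(G) ≤ 3. For the lower bound: the 4 vertex sets {4,5}, {0,1}, {3}, {6} are disjoint, each induces a connected subgraph, and every pair is joined by at least one edge of G. Contracting each set to a single vertex therefore yields K_{4} as a minor, and since treewidth is minor-monotone, tw(G) ≥ tw(K_{4}) = 3. Therefore the treewidth is 3.

3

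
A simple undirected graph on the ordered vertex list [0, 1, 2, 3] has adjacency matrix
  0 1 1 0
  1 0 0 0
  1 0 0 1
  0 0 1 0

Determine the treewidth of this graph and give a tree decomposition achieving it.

The largest bag has 2 vertices, giving width 1; this decomposition certifies tw(G) ≤ 1. Any graph with an edge has treewidth ≥ 1, and G has the edge 3–2. The upper and lower bounds meet at 1, so that is the treewidth.

Treewidth 1.
Bags: B1 = {2, 3}  B2 = {0, 2}  B3 = {0, 1}
Tree: B1–B2, B2–B3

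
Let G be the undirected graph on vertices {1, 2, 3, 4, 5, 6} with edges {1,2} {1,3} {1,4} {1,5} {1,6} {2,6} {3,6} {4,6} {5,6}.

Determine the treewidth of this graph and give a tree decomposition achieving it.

Treewidth 2.
Bags: B1 = {1, 5, 6}  B2 = {1, 2, 6}  B3 = {1, 4, 6}  B4 = {1, 3, 6}
Tree: B1–B2, B1–B3, B1–B4

The largest bag has 3 vertices, giving width 2; this decomposition certifies tw(G) ≤ 2. Conversely, {1, 2, 6} is a clique of size 3, and the vertices of any clique must share a bag in every tree decomposition; so some bag has ≥ 3 vertices and tw(G) ≥ 2. Hence tw(G) = 2 exactly.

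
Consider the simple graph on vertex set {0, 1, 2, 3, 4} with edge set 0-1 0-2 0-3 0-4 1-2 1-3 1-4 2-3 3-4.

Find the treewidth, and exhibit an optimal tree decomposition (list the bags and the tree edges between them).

Each bag holds 4 vertices, so the decomposition has width 3, which upper-bounds the treewidth. Conversely, {0, 1, 2, 3} is a clique of size 4, and the vertices of any clique must share a bag in every tree decomposition; so some bag has ≥ 4 vertices and tw(G) ≥ 3. Therefore the treewidth is 3.

Treewidth 3.
Bags: B1 = {0, 1, 3, 4}  B2 = {0, 1, 2, 3}
Tree: B1–B2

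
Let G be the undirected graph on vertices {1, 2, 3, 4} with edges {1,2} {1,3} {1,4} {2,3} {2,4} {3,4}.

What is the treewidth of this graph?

3

A width-3 tree decomposition is:
Bags: B1 = {1, 2, 3, 4}
Tree: (single bag)
A single bag containing all 4 vertices is trivially a valid decomposition of width 3. Conversely, {1, 2, 3, 4} is a clique of size 4, and the vertices of any clique must share a bag in every tree decomposition; so some bag has ≥ 4 vertices and tw(G) ≥ 3. Hence tw(G) = 3 exactly.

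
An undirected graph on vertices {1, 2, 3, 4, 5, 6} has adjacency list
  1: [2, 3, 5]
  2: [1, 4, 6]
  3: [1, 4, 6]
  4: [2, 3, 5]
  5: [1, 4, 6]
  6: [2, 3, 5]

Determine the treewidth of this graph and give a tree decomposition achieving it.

The largest bag has 4 vertices, giving width 3; this decomposition certifies tw(G) ≤ 3. For the lower bound: the 4 vertex sets {4,5}, {2,6}, {3}, {1} are disjoint, each induces a connected subgraph, and every pair is joined by at least one edge of G. Contracting each set to a single vertex therefore yields K_{4} as a minor, and since treewidth is minor-monotone, tw(G) ≥ tw(K_{4}) = 3. Therefore the treewidth is 3.

Treewidth 3.
Bags: B1 = {2, 3, 4, 5}  B2 = {2, 3, 5, 6}  B3 = {1, 2, 3, 5}
Tree: B1–B2, B2–B3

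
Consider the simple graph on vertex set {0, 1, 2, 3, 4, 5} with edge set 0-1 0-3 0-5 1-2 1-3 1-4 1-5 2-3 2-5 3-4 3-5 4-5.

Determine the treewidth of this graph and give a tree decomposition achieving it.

Treewidth 3.
Bags: B1 = {1, 2, 3, 5}  B2 = {1, 3, 4, 5}  B3 = {0, 1, 3, 5}
Tree: B1–B2, B1–B3

Each bag holds 4 vertices, so the decomposition has width 3, which upper-bounds the treewidth. For the lower bound, the 4 vertices {0, 1, 3, 5} are pairwise adjacent, and any tree decomposition puts a clique entirely inside one bag — forcing width ≥ 3. The upper and lower bounds meet at 3, so that is the treewidth.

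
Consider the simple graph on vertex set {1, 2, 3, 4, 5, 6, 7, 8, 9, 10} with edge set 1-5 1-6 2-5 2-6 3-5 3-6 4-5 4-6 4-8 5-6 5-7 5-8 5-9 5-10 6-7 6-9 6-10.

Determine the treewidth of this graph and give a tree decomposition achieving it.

The largest bag has 3 vertices, giving width 2; this decomposition certifies tw(G) ≤ 2. For the lower bound, the 3 vertices {4, 5, 8} are pairwise adjacent, and any tree decomposition puts a clique entirely inside one bag — forcing width ≥ 2. Combining the bounds, tw(G) = 2.

Treewidth 2.
One such decomposition:
Bags: B1 = {4, 5, 6}  B2 = {5, 6, 9}  B3 = {1, 5, 6}  B4 = {2, 5, 6}  B5 = {4, 5, 8}  B6 = {5, 6, 10}  B7 = {5, 6, 7}  B8 = {3, 5, 6}
Tree: B1–B2, B1–B3, B1–B4, B1–B5, B2–B6, B2–B7, B1–B8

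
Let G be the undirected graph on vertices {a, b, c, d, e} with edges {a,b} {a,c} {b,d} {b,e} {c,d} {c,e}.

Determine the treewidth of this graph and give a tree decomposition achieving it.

Treewidth 2.
One such decomposition:
Bags: B1 = {a, b, c}  B2 = {b, c, e}  B3 = {b, c, d}
Tree: B1–B2, B2–B3

Each bag holds 3 vertices, so the decomposition has width 2, which upper-bounds the treewidth. Since a–c–e–b–a is a cycle in G, G is not acyclic. Forests are exactly the graphs of treewidth ≤ 1, so tw(G) ≥ 2. Therefore the treewidth is 2.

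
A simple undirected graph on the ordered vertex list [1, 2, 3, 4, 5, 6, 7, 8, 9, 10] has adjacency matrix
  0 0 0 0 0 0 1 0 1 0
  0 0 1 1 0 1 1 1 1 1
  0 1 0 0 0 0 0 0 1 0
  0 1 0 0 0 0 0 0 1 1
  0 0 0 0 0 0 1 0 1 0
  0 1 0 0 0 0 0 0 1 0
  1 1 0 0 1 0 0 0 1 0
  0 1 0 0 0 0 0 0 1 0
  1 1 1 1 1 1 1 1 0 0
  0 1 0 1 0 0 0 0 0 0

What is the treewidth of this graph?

2

A width-2 tree decomposition is:
Bags: B1 = {2, 4, 9}  B2 = {2, 8, 9}  B3 = {2, 6, 9}  B4 = {2, 7, 9}  B5 = {2, 4, 10}  B6 = {2, 3, 9}  B7 = {5, 7, 9}  B8 = {1, 7, 9}
Tree: B1–B2, B1–B3, B1–B4, B1–B5, B3–B6, B4–B7, B7–B8
The largest bag has 3 vertices, giving width 2; this decomposition certifies tw(G) ≤ 2. Conversely, {1, 7, 9} is a clique of size 3, and the vertices of any clique must share a bag in every tree decomposition; so some bag has ≥ 3 vertices and tw(G) ≥ 2. The upper and lower bounds meet at 2, so that is the treewidth.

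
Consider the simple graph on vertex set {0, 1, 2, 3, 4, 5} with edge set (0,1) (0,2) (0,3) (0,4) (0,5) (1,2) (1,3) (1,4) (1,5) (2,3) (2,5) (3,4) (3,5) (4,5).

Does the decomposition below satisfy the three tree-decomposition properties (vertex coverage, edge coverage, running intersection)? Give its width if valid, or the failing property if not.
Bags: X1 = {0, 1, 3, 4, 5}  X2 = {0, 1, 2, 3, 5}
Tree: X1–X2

Checking the three conditions: (i) the bags cover all of {0, 1, 2, 3, 4, 5}; (ii) for each edge, some bag contains both endpoints; (iii) the bags containing any fixed vertex form a subtree. All hold, so the decomposition is valid with width 5 − 1 = 4.

Yes; width 4.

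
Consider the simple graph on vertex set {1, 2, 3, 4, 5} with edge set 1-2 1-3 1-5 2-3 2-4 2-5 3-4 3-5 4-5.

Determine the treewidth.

3

A width-3 tree decomposition is:
Bags: B1 = {2, 3, 4, 5}  B2 = {1, 2, 3, 5}
Tree: B1–B2
Every bag has size at most 4, so the width is 4 − 1 = 3 and tw(G) ≤ 3. For the lower bound, the 4 vertices {1, 2, 3, 5} are pairwise adjacent, and any tree decomposition puts a clique entirely inside one bag — forcing width ≥ 3. Combining the bounds, tw(G) = 3.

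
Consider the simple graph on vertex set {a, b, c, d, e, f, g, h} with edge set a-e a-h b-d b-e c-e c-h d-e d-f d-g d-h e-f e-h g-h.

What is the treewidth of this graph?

2

A width-2 tree decomposition is:
Bags: B1 = {c, e, h}  B2 = {d, e, h}  B3 = {b, d, e}  B4 = {d, g, h}  B5 = {a, e, h}  B6 = {d, e, f}
Tree: B1–B2, B2–B3, B2–B4, B1–B5, B2–B6
The largest bag has 3 vertices, giving width 2; this decomposition certifies tw(G) ≤ 2. For the lower bound, the 3 vertices {d, g, h} are pairwise adjacent, and any tree decomposition puts a clique entirely inside one bag — forcing width ≥ 2. Combining the bounds, tw(G) = 2.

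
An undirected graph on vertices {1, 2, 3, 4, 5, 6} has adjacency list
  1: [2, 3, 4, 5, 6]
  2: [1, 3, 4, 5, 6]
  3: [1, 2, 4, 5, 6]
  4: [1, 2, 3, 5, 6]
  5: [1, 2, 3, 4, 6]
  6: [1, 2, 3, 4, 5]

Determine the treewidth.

5

A width-5 tree decomposition is:
Bags: B1 = {1, 2, 3, 4, 5, 6}
Tree: (single bag)
With just one bag of size 6, the width is 6 − 1 = 5, so tw(G) ≤ 5. For the lower bound, the 6 vertices {1, 2, 3, 4, 5, 6} are pairwise adjacent, and any tree decomposition puts a clique entirely inside one bag — forcing width ≥ 5. Combining the bounds, tw(G) = 5.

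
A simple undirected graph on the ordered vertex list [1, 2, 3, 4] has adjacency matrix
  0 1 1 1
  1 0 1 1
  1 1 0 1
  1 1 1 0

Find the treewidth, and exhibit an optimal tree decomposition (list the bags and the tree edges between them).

A single bag containing all 4 vertices is trivially a valid decomposition of width 3. On the other hand G contains the 4-clique {1, 2, 3, 4}. A clique must lie in a single bag of any decomposition, so no decomposition can have width below 3. Combining the bounds, tw(G) = 3.

Treewidth 3.
One optimal decomposition is:
Bags: B1 = {1, 2, 3, 4}
Tree: (single bag)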